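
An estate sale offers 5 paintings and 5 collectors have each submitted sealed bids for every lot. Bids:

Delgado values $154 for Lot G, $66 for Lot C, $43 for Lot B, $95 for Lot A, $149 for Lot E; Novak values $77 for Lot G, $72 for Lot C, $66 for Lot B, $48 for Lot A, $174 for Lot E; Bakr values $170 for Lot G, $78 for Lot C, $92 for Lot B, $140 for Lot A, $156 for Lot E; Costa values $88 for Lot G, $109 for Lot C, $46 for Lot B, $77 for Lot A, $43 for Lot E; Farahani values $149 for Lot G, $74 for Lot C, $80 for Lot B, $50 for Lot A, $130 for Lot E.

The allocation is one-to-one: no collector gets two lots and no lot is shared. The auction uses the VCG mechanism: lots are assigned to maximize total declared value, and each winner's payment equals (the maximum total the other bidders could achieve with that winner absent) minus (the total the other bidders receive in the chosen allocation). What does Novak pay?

Novak pays $64.

Efficient allocation: Delgado→Lot G ($154), Novak→Lot E ($174), Bakr→Lot A ($140), Costa→Lot C ($109), Farahani→Lot B ($80); total welfare W = $657.
Novak receives Lot E at value $174, so the others get W − 174 = $483.
Without Novak: best allocation of the remaining 4 bidders over all 5 lots is Delgado→Lot E ($149), Bakr→Lot A ($140), Costa→Lot C ($109), Farahani→Lot G ($149), total $547.
VCG payment = (others' best without Novak) − (others' welfare with Novak) = 547 − 483 = $64.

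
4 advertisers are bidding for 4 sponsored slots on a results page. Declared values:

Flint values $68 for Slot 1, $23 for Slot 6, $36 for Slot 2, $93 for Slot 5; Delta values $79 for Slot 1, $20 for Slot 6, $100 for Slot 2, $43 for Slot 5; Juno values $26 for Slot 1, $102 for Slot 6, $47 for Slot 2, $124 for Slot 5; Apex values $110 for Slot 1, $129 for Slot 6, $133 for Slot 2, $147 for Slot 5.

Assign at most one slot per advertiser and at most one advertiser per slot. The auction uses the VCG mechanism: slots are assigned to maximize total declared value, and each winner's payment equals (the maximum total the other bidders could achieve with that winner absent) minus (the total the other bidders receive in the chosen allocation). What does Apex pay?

Apex pays $3.

Efficient allocation: Flint→Slot 1 ($68), Delta→Slot 2 ($100), Juno→Slot 5 ($124), Apex→Slot 6 ($129); total welfare W = $421.
Apex receives Slot 6 at value $129, so the others get W − 129 = $292.
Without Apex: best allocation of the remaining 3 bidders over all 4 slots is Flint→Slot 5 ($93), Delta→Slot 2 ($100), Juno→Slot 6 ($102), total $295.
VCG payment = (others' best without Apex) − (others' welfare with Apex) = 295 − 292 = $3.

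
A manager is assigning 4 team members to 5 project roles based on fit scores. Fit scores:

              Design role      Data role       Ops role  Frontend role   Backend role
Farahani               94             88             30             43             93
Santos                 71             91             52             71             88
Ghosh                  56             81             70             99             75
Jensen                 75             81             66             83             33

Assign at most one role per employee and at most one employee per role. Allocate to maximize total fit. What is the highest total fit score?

Max total: 362 pts

This is the linear assignment problem.
Optimal: Farahani→Design role (94 pts), Santos→Backend role (88 pts), Ghosh→Frontend role (99 pts), Jensen→Data role (81 pts) — total 94+88+99+81 = 362 pts.
Row-greedy (each employee in turn takes its best remaining role) gives 350 pts, worse by 12.
Next-best assignment: Farahani→Backend role, Santos→Data role, Ghosh→Frontend role, Jensen→Design role = 358 pts.
Swapping Farahani↔Santos (Farahani→Backend role 93 pts, Santos→Design role 71 pts) loses 18.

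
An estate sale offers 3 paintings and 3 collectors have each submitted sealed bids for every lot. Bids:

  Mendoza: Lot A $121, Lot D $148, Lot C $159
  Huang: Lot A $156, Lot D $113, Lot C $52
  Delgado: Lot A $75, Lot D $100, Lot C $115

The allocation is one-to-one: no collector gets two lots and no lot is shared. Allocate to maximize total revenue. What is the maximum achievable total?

Max total: $419

Optimal: Mendoza→Lot D ($148), Huang→Lot A ($156), Delgado→Lot C ($115) — total 148+156+115 = $419.
Row-greedy (each collector in turn takes its best remaining lot) gives $415, worse by 4.
Next-best assignment: Mendoza→Lot C, Huang→Lot A, Delgado→Lot D = $415.
Swapping Delgado↔Huang (Delgado→Lot A $75, Huang→Lot C $52) loses 144.
No other one-to-one assignment exceeds $419.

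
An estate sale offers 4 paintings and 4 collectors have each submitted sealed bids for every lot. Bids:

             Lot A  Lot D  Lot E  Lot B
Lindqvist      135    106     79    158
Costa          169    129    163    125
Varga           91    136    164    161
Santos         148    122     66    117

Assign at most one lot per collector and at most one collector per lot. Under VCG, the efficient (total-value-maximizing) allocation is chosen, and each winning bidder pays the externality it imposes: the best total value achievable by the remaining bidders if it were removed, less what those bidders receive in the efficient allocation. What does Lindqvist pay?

Efficient allocation: Lindqvist→Lot B ($158), Costa→Lot A ($169), Varga→Lot E ($164), Santos→Lot D ($122); total welfare W = $613.
Lindqvist receives Lot B at value $158, so the others get W − 158 = $455.
Without Lindqvist: best allocation of the remaining 3 bidders over all 4 lots is Costa→Lot E ($163), Varga→Lot B ($161), Santos→Lot A ($148), total $472.
VCG payment = (others' best without Lindqvist) − (others' welfare with Lindqvist) = 472 − 455 = $17.

Lindqvist pays $17.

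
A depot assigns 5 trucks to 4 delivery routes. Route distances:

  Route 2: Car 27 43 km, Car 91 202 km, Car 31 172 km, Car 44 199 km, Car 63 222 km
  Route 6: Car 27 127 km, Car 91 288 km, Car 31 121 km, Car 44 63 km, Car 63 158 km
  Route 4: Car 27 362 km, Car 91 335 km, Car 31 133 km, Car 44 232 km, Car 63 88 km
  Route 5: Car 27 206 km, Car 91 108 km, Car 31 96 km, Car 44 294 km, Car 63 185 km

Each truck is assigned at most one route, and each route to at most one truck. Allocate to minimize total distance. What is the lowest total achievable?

Optimal: Car 27→Route 2 (43 km), Car 44→Route 6 (63 km), Car 63→Route 4 (88 km), Car 31→Route 5 (96 km) — total 43+63+88+96 = 290 km.
Row-greedy (each truck in turn takes its cheapest remaining route) gives 504 km, worse by 214.
Next-best assignment: Car 27→Route 2, Car 44→Route 6, Car 63→Route 4, Car 91→Route 5 = 302 km.
Swapping Car 63↔Car 27 (Car 63→Route 2 222 km, Car 27→Route 4 362 km) adds 453.

Min total: 290 km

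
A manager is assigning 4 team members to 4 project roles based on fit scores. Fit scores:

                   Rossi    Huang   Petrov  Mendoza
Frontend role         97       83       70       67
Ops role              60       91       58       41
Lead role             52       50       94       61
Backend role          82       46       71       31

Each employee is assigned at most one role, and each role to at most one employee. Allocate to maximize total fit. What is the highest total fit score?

Max total: 334 pts

Optimal: Rossi→Backend role (82 pts), Huang→Ops role (91 pts), Petrov→Lead role (94 pts), Mendoza→Frontend role (67 pts) — total 82+91+94+67 = 334 pts.
Column-greedy (each role in turn goes to its best remaining employee) gives 313 pts, worse by 21.
Next-best assignment: Rossi→Frontend role, Huang→Ops role, Petrov→Backend role, Mendoza→Lead role = 320 pts.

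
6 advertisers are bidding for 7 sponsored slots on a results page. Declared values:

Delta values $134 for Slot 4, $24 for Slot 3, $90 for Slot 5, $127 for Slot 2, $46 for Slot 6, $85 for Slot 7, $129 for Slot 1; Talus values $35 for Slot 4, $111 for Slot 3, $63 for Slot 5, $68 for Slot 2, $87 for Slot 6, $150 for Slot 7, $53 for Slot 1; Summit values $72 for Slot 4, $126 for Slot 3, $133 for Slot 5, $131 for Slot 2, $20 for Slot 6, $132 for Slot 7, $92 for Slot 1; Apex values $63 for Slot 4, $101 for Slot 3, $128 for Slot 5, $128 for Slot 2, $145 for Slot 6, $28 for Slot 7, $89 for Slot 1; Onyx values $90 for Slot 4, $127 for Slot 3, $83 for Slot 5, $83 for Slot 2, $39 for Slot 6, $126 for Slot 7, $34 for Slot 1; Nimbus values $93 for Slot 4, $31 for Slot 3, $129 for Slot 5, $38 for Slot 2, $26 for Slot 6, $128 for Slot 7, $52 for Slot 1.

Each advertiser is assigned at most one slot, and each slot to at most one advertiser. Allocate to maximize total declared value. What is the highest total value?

Max total: $816

Optimal: Delta→Slot 4 ($134), Talus→Slot 7 ($150), Summit→Slot 2 ($131), Apex→Slot 6 ($145), Onyx→Slot 3 ($127), Nimbus→Slot 5 ($129) — total 134+150+131+145+127+129 = $816.
Column-greedy (each slot in turn goes to its best remaining advertiser) gives $737, worse by 79.
Next-best assignment: Delta→Slot 1, Talus→Slot 7, Summit→Slot 2, Apex→Slot 6, Onyx→Slot 3, Nimbus→Slot 5 = $811.
No other one-to-one assignment exceeds $816.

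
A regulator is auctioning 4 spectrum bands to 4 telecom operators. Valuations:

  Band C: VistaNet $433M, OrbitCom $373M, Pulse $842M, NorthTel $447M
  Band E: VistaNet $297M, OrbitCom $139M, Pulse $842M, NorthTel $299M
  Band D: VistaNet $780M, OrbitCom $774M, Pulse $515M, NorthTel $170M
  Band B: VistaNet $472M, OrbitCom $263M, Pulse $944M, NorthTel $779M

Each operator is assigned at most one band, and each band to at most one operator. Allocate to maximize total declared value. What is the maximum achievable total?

Maximum total: $2828M

This is the linear assignment problem.
Optimal: VistaNet→Band C ($433M), OrbitCom→Band D ($774M), Pulse→Band E ($842M), NorthTel→Band B ($779M) — total 433+774+842+779 = $2828M.
Max-entry greedy (repeatedly take the single best remaining cell) gives $2310M, worse by 518.
Next-best assignment: VistaNet→Band D, OrbitCom→Band C, Pulse→Band E, NorthTel→Band B = $2774M.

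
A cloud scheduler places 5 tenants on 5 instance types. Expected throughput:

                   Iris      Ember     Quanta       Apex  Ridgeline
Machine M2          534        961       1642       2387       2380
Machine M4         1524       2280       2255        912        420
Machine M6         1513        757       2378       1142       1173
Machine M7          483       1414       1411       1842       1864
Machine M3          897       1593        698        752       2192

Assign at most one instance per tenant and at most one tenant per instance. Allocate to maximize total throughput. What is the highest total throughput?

This is a one-to-one assignment (maximum-weight bipartite matching).
Optimal: Iris→Machine M4 (1524 ops/s), Ember→Machine M7 (1414 ops/s), Quanta→Machine M6 (2378 ops/s), Apex→Machine M2 (2387 ops/s), Ridgeline→Machine M3 (2192 ops/s) — total 1524+1414+2378+2387+2192 = 9895 ops/s.
Column-greedy (each instance in turn goes to its best remaining tenant) gives 9806 ops/s, worse by 89.
Next-best assignment: Iris→Machine M3, Ember→Machine M4, Quanta→Machine M6, Apex→Machine M2, Ridgeline→Machine M7 = 9806 ops/s.
Swapping Quanta↔Apex (Quanta→Machine M2 1642 ops/s, Apex→Machine M6 1142 ops/s) loses 1981.
No other one-to-one assignment exceeds 9895 ops/s.

Max total: 9895 ops/s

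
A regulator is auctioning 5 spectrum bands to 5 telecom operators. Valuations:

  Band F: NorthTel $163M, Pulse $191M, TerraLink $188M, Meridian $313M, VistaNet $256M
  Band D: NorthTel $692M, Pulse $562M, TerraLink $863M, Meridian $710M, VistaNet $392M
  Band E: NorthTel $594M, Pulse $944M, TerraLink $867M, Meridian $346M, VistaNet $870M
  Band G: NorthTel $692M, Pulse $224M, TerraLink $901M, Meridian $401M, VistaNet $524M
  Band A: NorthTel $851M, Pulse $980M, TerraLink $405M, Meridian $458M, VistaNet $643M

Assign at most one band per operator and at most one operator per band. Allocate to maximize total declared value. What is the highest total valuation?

Optimal: NorthTel→Band D ($692M), Pulse→Band A ($980M), TerraLink→Band G ($901M), Meridian→Band F ($313M), VistaNet→Band E ($870M) — total 692+980+901+313+870 = $3756M.
Max-entry greedy (repeatedly take the single best remaining cell) gives $3624M, worse by 132.

Maximum total: $3756M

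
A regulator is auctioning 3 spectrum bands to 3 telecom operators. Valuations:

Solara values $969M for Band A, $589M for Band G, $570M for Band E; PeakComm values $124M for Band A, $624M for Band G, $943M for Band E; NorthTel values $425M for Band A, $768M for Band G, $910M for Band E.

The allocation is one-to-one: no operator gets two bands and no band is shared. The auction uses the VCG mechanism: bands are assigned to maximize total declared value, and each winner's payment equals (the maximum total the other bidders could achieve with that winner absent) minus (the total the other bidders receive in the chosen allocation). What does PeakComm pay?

Efficient allocation: Solara→Band A ($969M), PeakComm→Band E ($943M), NorthTel→Band G ($768M); total welfare W = $2680M.
PeakComm receives Band E at value $943M, so the others get W − 943 = $1737M.
Without PeakComm: best allocation of the remaining 2 bidders over all 3 bands is Solara→Band A ($969M), NorthTel→Band E ($910M), total $1879M.
VCG payment = (others' best without PeakComm) − (others' welfare with PeakComm) = 1879 − 1737 = $142M.

PeakComm pays $142M.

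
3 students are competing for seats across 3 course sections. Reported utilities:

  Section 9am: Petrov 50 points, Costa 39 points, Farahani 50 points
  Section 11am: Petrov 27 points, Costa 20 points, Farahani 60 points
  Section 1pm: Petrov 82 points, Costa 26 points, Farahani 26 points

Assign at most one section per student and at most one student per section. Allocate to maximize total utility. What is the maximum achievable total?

Maximum total: 181 points

Optimal: Petrov→Section 1pm (82 points), Costa→Section 9am (39 points), Farahani→Section 11am (60 points) — total 82+39+60 = 181 points.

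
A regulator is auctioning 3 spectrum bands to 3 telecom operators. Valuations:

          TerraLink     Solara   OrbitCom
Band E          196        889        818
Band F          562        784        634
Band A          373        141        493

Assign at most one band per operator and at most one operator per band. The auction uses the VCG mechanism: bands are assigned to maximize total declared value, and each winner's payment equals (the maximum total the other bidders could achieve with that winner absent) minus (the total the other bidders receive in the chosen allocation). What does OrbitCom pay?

Efficient allocation: TerraLink→Band A ($373M), Solara→Band F ($784M), OrbitCom→Band E ($818M); total welfare W = $1975M.
OrbitCom receives Band E at value $818M, so the others get W − 818 = $1157M.
Without OrbitCom: best allocation of the remaining 2 bidders over all 3 bands is TerraLink→Band F ($562M), Solara→Band E ($889M), total $1451M.
VCG payment = (others' best without OrbitCom) − (others' welfare with OrbitCom) = 1451 − 1157 = $294M.

OrbitCom pays $294M.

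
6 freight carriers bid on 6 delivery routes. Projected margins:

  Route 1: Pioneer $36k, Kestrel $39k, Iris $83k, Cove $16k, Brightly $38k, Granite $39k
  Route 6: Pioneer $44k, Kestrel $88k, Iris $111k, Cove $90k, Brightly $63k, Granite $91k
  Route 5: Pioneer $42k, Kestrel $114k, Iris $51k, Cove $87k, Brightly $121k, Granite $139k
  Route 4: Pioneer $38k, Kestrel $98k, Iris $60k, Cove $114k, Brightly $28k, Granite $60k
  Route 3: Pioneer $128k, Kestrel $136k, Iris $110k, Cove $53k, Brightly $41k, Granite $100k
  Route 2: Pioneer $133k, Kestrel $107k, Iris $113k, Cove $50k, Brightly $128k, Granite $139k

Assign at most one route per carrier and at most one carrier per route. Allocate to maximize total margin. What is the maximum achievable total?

Optimal: Pioneer→Route 3 ($128k), Kestrel→Route 6 ($88k), Iris→Route 1 ($83k), Cove→Route 4 ($114k), Brightly→Route 2 ($128k), Granite→Route 5 ($139k) — total 128+88+83+114+128+139 = $680k.
Row-greedy (each carrier in turn takes its best remaining route) gives $654k, worse by 26.
Next-best assignment: Pioneer→Route 2, Kestrel→Route 3, Iris→Route 1, Cove→Route 4, Brightly→Route 5, Granite→Route 6 = $678k.

Max total: $680k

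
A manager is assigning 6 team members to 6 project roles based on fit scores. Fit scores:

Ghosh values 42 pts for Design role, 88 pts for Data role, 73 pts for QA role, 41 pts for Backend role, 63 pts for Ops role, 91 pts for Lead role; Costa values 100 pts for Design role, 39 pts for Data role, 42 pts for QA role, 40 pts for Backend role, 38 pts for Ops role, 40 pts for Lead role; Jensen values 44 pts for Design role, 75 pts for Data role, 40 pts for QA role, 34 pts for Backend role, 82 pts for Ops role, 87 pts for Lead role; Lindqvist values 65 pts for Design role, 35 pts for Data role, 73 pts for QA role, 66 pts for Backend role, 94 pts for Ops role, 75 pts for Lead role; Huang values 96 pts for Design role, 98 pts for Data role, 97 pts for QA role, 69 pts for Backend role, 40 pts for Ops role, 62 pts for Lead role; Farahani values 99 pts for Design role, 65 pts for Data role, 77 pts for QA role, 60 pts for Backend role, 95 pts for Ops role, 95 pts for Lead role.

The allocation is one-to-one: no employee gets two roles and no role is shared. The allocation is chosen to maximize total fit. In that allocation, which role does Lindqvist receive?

Optimal: Ghosh→Data role (88 pts), Costa→Design role (100 pts), Jensen→Lead role (87 pts), Lindqvist→Backend role (66 pts), Huang→QA role (97 pts), Farahani→Ops role (95 pts) — total 88+100+87+66+97+95 = 533 pts.
Column-greedy (each role in turn goes to its best remaining employee) gives 514 pts, worse by 19.
Next-best assignment: Ghosh→Data role, Costa→Design role, Jensen→Ops role, Lindqvist→Backend role, Huang→QA role, Farahani→Lead role = 528 pts.
Swapping Farahani↔Jensen (Farahani→Lead role 95 pts, Jensen→Ops role 82 pts) loses 5.
Checked against all permutations: 533 pts is optimal.
Lindqvist's own top role is Ops role (94 pts), but forcing Lindqvist→Ops role and reassigning the rest optimally gives only 526 pts — worse by 7.

Lindqvist receives Backend role.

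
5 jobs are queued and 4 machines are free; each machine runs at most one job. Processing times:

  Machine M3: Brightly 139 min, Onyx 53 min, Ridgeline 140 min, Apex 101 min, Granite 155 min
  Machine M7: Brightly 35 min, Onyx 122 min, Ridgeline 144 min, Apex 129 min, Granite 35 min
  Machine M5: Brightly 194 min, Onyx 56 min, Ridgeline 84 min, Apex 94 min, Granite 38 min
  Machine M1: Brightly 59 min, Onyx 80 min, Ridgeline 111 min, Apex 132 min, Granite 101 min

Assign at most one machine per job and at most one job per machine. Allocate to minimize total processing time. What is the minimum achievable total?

Optimal: Onyx→Machine M3 (53 min), Granite→Machine M7 (35 min), Ridgeline→Machine M5 (84 min), Brightly→Machine M1 (59 min) — total 53+35+84+59 = 231 min.
Column-greedy (each machine in turn goes to its cheapest remaining job) gives 237 min, worse by 6.
Swapping Ridgeline↔Brightly (Ridgeline→Machine M1 111 min, Brightly→Machine M5 194 min) adds 162.

Min total: 231 min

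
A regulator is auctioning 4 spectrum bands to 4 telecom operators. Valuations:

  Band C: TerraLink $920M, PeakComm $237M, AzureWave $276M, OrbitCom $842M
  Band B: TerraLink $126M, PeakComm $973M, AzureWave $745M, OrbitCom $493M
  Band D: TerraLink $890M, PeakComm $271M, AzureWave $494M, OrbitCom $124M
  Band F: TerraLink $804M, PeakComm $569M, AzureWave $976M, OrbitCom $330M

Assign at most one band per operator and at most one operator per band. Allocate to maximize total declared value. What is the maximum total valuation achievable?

Max total: $3681M

This is the linear assignment problem.
Optimal: TerraLink→Band D ($890M), PeakComm→Band B ($973M), AzureWave→Band F ($976M), OrbitCom→Band C ($842M) — total 890+973+976+842 = $3681M.
Row-greedy (each operator in turn takes its best remaining band) gives $2993M, worse by 688.
No other one-to-one assignment exceeds $3681M.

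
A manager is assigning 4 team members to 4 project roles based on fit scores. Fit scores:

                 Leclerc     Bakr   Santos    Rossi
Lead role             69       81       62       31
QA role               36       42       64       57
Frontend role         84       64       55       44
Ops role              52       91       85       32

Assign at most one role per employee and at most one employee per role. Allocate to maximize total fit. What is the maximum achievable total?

This is the linear assignment problem.
Optimal: Leclerc→Frontend role (84 pts), Bakr→Lead role (81 pts), Santos→Ops role (85 pts), Rossi→QA role (57 pts) — total 84+81+85+57 = 307 pts.
Column-greedy (each role in turn goes to its best remaining employee) gives 261 pts, worse by 46.
Next-best assignment: Leclerc→Frontend role, Bakr→Ops role, Santos→Lead role, Rossi→QA role = 294 pts.

Maximum total: 307 pts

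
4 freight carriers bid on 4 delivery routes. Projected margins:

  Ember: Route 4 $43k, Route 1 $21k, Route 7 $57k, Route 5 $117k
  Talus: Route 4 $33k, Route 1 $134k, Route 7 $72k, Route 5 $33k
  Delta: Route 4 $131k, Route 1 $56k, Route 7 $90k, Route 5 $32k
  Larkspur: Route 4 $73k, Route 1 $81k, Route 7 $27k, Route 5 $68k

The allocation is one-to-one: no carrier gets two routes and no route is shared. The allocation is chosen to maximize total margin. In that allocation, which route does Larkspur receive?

This is the linear assignment problem.
Optimal: Ember→Route 5 ($117k), Talus→Route 1 ($134k), Delta→Route 7 ($90k), Larkspur→Route 4 ($73k) — total 117+134+90+73 = $414k.
Max-entry greedy (repeatedly take the single best remaining cell) gives $409k, worse by 5.
Swapping Delta↔Larkspur (Delta→Route 4 $131k, Larkspur→Route 7 $27k) loses 5.
Checked against all permutations: $414k is optimal.
Larkspur's own top route is Route 1 ($81k), but forcing Larkspur→Route 1 and reassigning the rest optimally gives only $401k — worse by 13.

Larkspur receives Route 4.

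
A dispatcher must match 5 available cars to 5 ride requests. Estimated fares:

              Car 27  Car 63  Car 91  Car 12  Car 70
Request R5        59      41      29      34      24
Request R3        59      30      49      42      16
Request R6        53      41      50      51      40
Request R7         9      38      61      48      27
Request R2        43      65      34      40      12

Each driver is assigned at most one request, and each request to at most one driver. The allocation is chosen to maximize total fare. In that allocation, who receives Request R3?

Car 12 receives Request R3.

Optimal: Car 27→Request R5 ($59), Car 63→Request R2 ($65), Car 91→Request R7 ($61), Car 12→Request R3 ($42), Car 70→Request R6 ($40) — total 59+65+61+42+40 = $267.
Column-greedy (each request in turn goes to its best remaining driver) gives $209, worse by 58.
Every other assignment is strictly worse.
Car 12's own top request is Request R6 ($51), but forcing Car 12→Request R6 and reassigning the rest optimally gives only $260 — worse by 7.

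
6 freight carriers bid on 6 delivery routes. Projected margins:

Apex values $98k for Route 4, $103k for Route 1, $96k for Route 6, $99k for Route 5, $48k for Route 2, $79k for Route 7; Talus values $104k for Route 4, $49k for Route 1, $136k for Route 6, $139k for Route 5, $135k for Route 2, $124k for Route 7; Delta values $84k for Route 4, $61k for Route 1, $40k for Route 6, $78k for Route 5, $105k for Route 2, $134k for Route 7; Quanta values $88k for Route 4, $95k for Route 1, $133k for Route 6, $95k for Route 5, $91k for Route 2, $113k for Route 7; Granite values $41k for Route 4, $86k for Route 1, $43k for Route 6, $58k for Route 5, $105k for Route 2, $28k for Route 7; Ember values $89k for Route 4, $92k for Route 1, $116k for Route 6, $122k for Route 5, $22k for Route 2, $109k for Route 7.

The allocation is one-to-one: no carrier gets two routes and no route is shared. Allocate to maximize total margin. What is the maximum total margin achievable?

Maximum total: $708k

Optimal: Apex→Route 4 ($98k), Talus→Route 2 ($135k), Delta→Route 7 ($134k), Quanta→Route 6 ($133k), Granite→Route 1 ($86k), Ember→Route 5 ($122k) — total 98+135+134+133+86+122 = $708k.
Max-entry greedy (repeatedly take the single best remaining cell) gives $703k, worse by 5.
Swapping Talus↔Granite (Talus→Route 1 $49k, Granite→Route 2 $105k) loses 67.
No other one-to-one assignment exceeds $708k.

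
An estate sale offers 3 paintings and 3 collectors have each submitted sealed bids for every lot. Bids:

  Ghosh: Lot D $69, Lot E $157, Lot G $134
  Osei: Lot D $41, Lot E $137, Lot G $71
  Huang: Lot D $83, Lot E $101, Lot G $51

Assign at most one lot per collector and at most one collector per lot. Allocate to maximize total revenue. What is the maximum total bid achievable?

Maximum total: $354

Treat this as an assignment problem: match each collector to one lot.
Optimal: Ghosh→Lot G ($134), Osei→Lot E ($137), Huang→Lot D ($83) — total 134+137+83 = $354.
Column-greedy (each lot in turn goes to its best remaining collector) gives $311, worse by 43.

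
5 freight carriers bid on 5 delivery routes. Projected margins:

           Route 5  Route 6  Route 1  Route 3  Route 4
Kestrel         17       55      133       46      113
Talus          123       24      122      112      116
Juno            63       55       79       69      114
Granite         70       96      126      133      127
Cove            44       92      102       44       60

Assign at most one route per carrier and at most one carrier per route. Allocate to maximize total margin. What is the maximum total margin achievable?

Max total: $595k

Optimal: Kestrel→Route 1 ($133k), Talus→Route 5 ($123k), Juno→Route 4 ($114k), Granite→Route 3 ($133k), Cove→Route 6 ($92k) — total 133+123+114+133+92 = $595k.
Column-greedy (each route in turn goes to its best remaining carrier) gives $481k, worse by 114.
Next-best assignment: Kestrel→Route 1, Talus→Route 5, Juno→Route 3, Granite→Route 4, Cove→Route 6 = $544k.
Every other assignment is strictly worse.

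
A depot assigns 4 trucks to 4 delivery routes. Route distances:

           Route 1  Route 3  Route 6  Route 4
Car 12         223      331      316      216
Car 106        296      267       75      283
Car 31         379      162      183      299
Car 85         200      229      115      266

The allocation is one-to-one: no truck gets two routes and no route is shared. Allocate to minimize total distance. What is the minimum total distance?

Optimal: Car 12→Route 4 (216 km), Car 106→Route 6 (75 km), Car 31→Route 3 (162 km), Car 85→Route 1 (200 km) — total 216+75+162+200 = 653 km.
Swapping Car 85↔Car 31 (Car 85→Route 3 229 km, Car 31→Route 1 379 km) adds 246.

Min total: 653 km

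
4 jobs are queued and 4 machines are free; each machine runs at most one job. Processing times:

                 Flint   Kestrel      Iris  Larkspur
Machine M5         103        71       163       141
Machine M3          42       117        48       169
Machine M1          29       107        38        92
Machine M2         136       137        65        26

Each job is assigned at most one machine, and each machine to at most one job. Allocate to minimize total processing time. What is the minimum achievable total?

Optimal: Flint→Machine M1 (29 min), Kestrel→Machine M5 (71 min), Iris→Machine M3 (48 min), Larkspur→Machine M2 (26 min) — total 29+71+48+26 = 174 min.
Column-greedy (each machine in turn goes to its cheapest remaining job) gives 177 min, worse by 3.
Checked against all permutations: 174 min is optimal.

Minimum total: 174 min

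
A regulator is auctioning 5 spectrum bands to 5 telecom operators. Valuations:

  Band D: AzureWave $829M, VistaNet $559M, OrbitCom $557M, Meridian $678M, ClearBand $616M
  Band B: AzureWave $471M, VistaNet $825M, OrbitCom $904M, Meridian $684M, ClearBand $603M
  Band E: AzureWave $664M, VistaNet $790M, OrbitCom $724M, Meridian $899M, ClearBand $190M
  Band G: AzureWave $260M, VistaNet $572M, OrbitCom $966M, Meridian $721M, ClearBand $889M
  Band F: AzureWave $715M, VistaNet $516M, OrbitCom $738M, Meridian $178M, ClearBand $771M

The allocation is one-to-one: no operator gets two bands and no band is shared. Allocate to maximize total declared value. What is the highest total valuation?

This is the linear assignment problem.
Optimal: AzureWave→Band D ($829M), VistaNet→Band B ($825M), OrbitCom→Band G ($966M), Meridian→Band E ($899M), ClearBand→Band F ($771M) — total 829+825+966+899+771 = $4290M.
Next-best assignment: AzureWave→Band D, VistaNet→Band B, OrbitCom→Band F, Meridian→Band E, ClearBand→Band G = $4180M.
Every other assignment is strictly worse.

Max total: $4290M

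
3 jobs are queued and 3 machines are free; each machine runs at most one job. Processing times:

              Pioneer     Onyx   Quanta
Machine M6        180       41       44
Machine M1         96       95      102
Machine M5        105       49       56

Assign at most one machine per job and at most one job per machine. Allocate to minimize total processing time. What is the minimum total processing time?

This is a one-to-one assignment (minimum-cost bipartite matching).
Optimal: Pioneer→Machine M1 (96 min), Onyx→Machine M5 (49 min), Quanta→Machine M6 (44 min) — total 96+49+44 = 189 min.
Swapping Pioneer↔Quanta (Pioneer→Machine M6 180 min, Quanta→Machine M1 102 min) adds 142.
Every other assignment is strictly worse.

Min total: 189 min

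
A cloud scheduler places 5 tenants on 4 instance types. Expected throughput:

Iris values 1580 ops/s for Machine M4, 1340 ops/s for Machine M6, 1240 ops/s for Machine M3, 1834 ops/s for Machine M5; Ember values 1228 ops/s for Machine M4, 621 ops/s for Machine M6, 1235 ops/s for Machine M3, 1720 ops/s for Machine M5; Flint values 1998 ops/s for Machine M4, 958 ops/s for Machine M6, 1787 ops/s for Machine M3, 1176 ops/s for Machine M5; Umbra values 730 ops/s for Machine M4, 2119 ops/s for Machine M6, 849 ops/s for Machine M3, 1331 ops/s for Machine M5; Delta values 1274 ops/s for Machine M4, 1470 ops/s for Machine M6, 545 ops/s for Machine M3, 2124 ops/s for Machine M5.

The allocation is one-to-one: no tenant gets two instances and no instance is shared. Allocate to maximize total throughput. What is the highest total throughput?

Optimal: Iris→Machine M4 (1580 ops/s), Umbra→Machine M6 (2119 ops/s), Flint→Machine M3 (1787 ops/s), Delta→Machine M5 (2124 ops/s) — total 1580+2119+1787+2124 = 7610 ops/s.
Next-best assignment: Flint→Machine M4, Umbra→Machine M6, Iris→Machine M3, Delta→Machine M5 = 7481 ops/s.
Swapping Iris↔Delta (Iris→Machine M5 1834 ops/s, Delta→Machine M4 1274 ops/s) loses 596.
No other one-to-one assignment exceeds 7610 ops/s.

Max total: 7610 ops/s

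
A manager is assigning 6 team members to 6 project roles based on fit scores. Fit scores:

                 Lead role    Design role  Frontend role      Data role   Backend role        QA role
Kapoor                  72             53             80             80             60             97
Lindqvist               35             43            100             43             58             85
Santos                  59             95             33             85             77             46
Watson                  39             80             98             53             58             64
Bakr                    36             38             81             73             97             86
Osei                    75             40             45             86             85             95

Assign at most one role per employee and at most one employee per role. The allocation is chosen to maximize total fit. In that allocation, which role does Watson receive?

Watson receives Design role.

Optimal: Kapoor→QA role (97 pts), Lindqvist→Frontend role (100 pts), Santos→Data role (85 pts), Watson→Design role (80 pts), Bakr→Backend role (97 pts), Osei→Lead role (75 pts) — total 97+100+85+80+97+75 = 534 pts.
Column-greedy (each role in turn goes to its best remaining employee) gives 511 pts, worse by 23.
Next-best assignment: Kapoor→Lead role, Lindqvist→QA role, Santos→Design role, Watson→Frontend role, Bakr→Backend role, Osei→Data role = 533 pts.
Swapping Bakr↔Watson (Bakr→Design role 38 pts, Watson→Backend role 58 pts) loses 81.
Watson's own top role is Frontend role (98 pts), but forcing Watson→Frontend role and reassigning the rest optimally gives only 533 pts — worse by 1.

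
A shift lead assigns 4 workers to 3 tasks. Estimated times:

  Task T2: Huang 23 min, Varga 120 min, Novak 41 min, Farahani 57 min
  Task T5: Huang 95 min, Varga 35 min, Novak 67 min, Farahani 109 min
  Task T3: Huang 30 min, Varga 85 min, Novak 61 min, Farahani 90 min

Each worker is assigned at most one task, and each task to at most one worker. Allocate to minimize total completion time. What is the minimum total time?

Treat this as an assignment problem: match each worker to one task.
Optimal: Novak→Task T2 (41 min), Varga→Task T5 (35 min), Huang→Task T3 (30 min) — total 41+35+30 = 106 min.

Minimum total: 106 min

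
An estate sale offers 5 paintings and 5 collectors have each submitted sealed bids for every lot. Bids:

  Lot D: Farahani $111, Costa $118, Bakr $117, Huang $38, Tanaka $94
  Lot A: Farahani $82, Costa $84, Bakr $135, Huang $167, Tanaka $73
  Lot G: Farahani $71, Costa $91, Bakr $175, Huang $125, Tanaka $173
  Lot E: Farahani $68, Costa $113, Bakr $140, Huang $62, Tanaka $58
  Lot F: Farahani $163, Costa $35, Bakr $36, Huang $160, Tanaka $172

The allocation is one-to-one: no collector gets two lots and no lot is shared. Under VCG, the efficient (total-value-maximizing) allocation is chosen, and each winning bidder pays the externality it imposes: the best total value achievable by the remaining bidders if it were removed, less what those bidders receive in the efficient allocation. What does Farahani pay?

Farahani pays $34.

Efficient allocation: Farahani→Lot F ($163), Costa→Lot D ($118), Bakr→Lot E ($140), Huang→Lot A ($167), Tanaka→Lot G ($173); total welfare W = $761.
Farahani receives Lot F at value $163, so the others get W − 163 = $598.
Without Farahani: best allocation of the remaining 4 bidders over all 5 lots is Costa→Lot D ($118), Bakr→Lot G ($175), Huang→Lot A ($167), Tanaka→Lot F ($172), total $632.
VCG payment = (others' best without Farahani) − (others' welfare with Farahani) = 632 − 598 = $34.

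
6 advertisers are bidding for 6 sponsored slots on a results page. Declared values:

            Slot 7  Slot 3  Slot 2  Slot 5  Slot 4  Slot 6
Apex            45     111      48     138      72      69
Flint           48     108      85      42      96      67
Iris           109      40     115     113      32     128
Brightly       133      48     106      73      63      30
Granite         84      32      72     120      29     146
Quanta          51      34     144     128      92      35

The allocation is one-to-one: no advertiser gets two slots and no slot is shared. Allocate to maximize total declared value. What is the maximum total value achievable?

Max total: $743

This is a one-to-one assignment (maximum-weight bipartite matching).
Optimal: Apex→Slot 3 ($111), Flint→Slot 4 ($96), Iris→Slot 5 ($113), Brightly→Slot 7 ($133), Granite→Slot 6 ($146), Quanta→Slot 2 ($144) — total 111+96+113+133+146+144 = $743.
Max-entry greedy (repeatedly take the single best remaining cell) gives $701, worse by 42.
Next-best assignment: Apex→Slot 3, Flint→Slot 4, Iris→Slot 6, Brightly→Slot 7, Granite→Slot 5, Quanta→Slot 2 = $732.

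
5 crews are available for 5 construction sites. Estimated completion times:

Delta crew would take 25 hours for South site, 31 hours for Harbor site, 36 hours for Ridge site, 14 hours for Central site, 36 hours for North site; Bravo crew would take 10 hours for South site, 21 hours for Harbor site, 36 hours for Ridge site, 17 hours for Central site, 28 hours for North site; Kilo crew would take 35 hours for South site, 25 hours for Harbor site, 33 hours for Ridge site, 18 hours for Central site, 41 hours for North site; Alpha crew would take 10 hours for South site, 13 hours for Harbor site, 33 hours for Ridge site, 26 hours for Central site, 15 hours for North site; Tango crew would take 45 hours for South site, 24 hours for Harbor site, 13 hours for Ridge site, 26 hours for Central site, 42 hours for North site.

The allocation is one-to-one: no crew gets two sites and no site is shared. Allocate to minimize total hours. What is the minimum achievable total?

Treat this as an assignment problem: match each crew to one site.
Optimal: Delta crew→Central site (14 hours), Bravo crew→South site (10 hours), Kilo crew→Harbor site (25 hours), Alpha crew→North site (15 hours), Tango crew→Ridge site (13 hours) — total 14+10+25+15+13 = 77 hours.
Column-greedy (each site in turn goes to its cheapest remaining crew) gives 91 hours, worse by 14.
Next-best assignment: Delta crew→Harbor site, Bravo crew→South site, Kilo crew→Central site, Alpha crew→North site, Tango crew→Ridge site = 87 hours.
Every other assignment is strictly worse.

Minimum total: 77 hours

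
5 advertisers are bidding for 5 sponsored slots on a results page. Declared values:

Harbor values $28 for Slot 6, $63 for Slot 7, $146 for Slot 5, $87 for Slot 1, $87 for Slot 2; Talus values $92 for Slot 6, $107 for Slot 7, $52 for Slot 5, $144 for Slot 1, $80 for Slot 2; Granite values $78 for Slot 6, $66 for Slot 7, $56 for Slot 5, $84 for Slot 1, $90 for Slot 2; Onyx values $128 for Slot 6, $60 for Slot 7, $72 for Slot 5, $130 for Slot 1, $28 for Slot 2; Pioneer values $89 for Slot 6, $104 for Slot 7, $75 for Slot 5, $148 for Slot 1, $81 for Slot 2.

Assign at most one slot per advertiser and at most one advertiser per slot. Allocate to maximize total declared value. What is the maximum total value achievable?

Max total: $619

Optimal: Harbor→Slot 5 ($146), Talus→Slot 7 ($107), Granite→Slot 2 ($90), Onyx→Slot 6 ($128), Pioneer→Slot 1 ($148) — total 146+107+90+128+148 = $619.
Row-greedy (each advertiser in turn takes its best remaining slot) gives $612, worse by 7.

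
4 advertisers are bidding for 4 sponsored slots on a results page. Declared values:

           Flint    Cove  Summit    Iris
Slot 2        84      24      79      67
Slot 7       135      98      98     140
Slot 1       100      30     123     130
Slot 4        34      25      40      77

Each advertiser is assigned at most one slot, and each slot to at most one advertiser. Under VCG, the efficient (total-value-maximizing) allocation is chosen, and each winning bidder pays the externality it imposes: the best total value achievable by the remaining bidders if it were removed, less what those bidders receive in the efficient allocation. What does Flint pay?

Flint pays $9.

Efficient allocation: Flint→Slot 2 ($84), Cove→Slot 7 ($98), Summit→Slot 1 ($123), Iris→Slot 4 ($77); total welfare W = $382.
Flint receives Slot 2 at value $84, so the others get W − 84 = $298.
Without Flint: best allocation of the remaining 3 bidders over all 4 slots is Cove→Slot 7 ($98), Summit→Slot 2 ($79), Iris→Slot 1 ($130), total $307.
VCG payment = (others' best without Flint) − (others' welfare with Flint) = 307 − 298 = $9.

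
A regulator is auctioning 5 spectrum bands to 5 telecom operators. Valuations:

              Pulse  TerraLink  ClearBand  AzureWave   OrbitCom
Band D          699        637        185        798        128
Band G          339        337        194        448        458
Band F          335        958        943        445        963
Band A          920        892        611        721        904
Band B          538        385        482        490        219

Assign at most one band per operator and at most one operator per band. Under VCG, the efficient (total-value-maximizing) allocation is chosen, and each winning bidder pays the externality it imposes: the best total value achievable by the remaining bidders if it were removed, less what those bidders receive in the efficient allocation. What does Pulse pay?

Pulse pays $51M.

Efficient allocation: Pulse→Band B ($538M), TerraLink→Band A ($892M), ClearBand→Band F ($943M), AzureWave→Band D ($798M), OrbitCom→Band G ($458M); total welfare W = $3629M.
Pulse receives Band B at value $538M, so the others get W − 538 = $3091M.
Without Pulse: best allocation of the remaining 4 bidders over all 5 bands is TerraLink→Band F ($958M), ClearBand→Band B ($482M), AzureWave→Band D ($798M), OrbitCom→Band A ($904M), total $3142M.
VCG payment = (others' best without Pulse) − (others' welfare with Pulse) = 3142 − 3091 = $51M.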